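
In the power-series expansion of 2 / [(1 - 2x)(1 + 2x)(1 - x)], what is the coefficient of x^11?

The denominator gives the recurrence a_n = a_(n−1) + 4a_(n−2) − 4a_(n−3) for n ≥ 3; the numerator fixes a_0 = 2, a_1 = 2, a_2 = 10.
Iterating: 2, 2, 10, 10, 42, 42, 170, 170, 682, 682, 2730, 2730, so a_11 = 2730.

2730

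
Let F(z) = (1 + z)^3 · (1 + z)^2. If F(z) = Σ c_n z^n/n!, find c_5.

The EGF product rule gives c_5 = Σ_{k_1+k_2=5} C(5; k_1,k_2) · ∏ g_i(k_i), where (1+z)^3 gives the falling factorial (3)_k; (1+z)^2 gives the falling factorial (2)_k.
g_1(k) for k = 0…5: 1, 3, 6, 6, 0, 0.
g_2(k) for k = 0…5: 1, 2, 2, 0, 0, 0.
c_5 = Σ_k C(5,k)·g_1(k)·g_2(5−k) = 10·6·2 = 120.

120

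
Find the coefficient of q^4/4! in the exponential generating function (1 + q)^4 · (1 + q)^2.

The EGF product rule gives c_4 = Σ_{k_1+k_2=4} C(4; k_1,k_2) · ∏ g_i(k_i), where (1+q)^4 gives the falling factorial (4)_k; (1+q)^2 gives the falling factorial (2)_k.
g_1(k) for k = 0…4: 1, 4, 12, 24, 24.
g_2(k) for k = 0…4: 1, 2, 2, 0, 0.
c_4 = Σ_k C(4,k)·g_1(k)·g_2(4−k) = 6·12·2 + 4·24·2 + 1·24·1 = 144 + 192 + 24 = 360.

360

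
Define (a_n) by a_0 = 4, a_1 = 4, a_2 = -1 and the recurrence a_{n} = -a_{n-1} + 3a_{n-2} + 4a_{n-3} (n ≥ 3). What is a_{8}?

39

The ordinary generating function has denominator 1 + y - 3y^2 - 4y^3.
Iterating the recurrence: a_0,…,a_{8} = 4, 4, -1, 29, -16, 99, -31, 264, 39.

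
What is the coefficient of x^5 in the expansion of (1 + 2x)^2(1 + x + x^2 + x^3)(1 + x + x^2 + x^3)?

30

(1 + 2x)^2 has coefficients 1,4,4 for degrees 0…2.
(1 + x + x^2 + x^3) has coefficients 1,1,1,1,0,0 for degrees 0…5.
Finally multiplying by (1 + x + x^2 + x^3), the product of all factors after the first has coefficients 1,2,3,4,3,2 for degrees 0…5.
[x^5] = 1·2 + 4·3 + 4·4 = 30.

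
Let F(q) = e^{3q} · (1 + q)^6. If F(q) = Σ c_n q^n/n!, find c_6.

173007

The EGF product rule gives c_6 = Σ_{k_1+k_2=6} C(6; k_1,k_2) · ∏ g_i(k_i), where e^{3q} gives (3)^k; (1+q)^6 gives the falling factorial (6)_k.
g_1(k) for k = 0…6: 1, 3, 9, 27, 81, 243, 729.
g_2(k) for k = 0…6: 1, 6, 30, 120, 360, 720, 720.
c_6 = Σ_k C(6,k)·g_1(k)·g_2(6−k) = 1·1·720 + 6·3·720 + 15·9·360 + 20·27·120 + 15·81·30 + 6·243·6 + 1·729·1 = 720 + 12960 + 48600 + 64800 + 36450 + 8748 + 729 = 173007.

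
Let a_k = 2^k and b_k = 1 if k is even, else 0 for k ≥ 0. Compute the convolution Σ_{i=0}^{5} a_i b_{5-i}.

The convolution is the x^5 coefficient of A(x)B(x).
Σ = 1·0 + 2·1 + 4·0 + 8·1 + 16·0 + 32·1 = 42.

42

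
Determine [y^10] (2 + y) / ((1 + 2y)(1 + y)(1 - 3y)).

Partial fractions give a closed form: a_n = (6/5)·(-2)^n + (-1/4)·(-1)^n + (21/20)·3^n.
At n = 10: a_10 = 63230.

63230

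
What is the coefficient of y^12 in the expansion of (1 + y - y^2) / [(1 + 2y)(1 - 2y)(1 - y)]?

5461

Partial fractions give a closed form: a_n = (1/12)·(-2)^n + (5/4)·2^n + (-1/3)·1^n.
At n = 12: a_12 = 5461.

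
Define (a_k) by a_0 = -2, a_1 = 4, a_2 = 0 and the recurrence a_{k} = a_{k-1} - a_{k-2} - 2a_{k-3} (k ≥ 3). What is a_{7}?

24

The ordinary generating function has denominator 1 - x + x^2 + 2x^3.
Iterating the recurrence: a_0,…,a_{7} = -2, 4, 0, 0, -8, -8, 0, 24.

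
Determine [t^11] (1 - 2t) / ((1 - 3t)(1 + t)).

44286

The denominator gives the recurrence a_n = 2a_(n−1) + 3a_(n−2) for n ≥ 3; the numerator fixes a_0 = 1, a_1 = 0, a_2 = 3.
Iterating: 1, 0, 3, 6, 21, 60, 183, 546, 1641, 4920, 14763, 44286, so a_11 = 44286.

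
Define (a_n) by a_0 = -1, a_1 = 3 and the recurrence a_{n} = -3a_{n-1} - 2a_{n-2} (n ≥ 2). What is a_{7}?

The ordinary generating function has denominator 1 + 3z + 2z^2.
Iterating the recurrence: a_0,…,a_{7} = -1, 3, -7, 15, -31, 63, -127, 255.

255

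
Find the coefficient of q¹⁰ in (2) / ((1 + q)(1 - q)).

The denominator gives the recurrence a_n = a_(n−2) for n ≥ 2; the numerator fixes a_0 = 2, a_1 = 0.
Iterating: 2, 0, 2, 0, 2, 0, 2, 0, 2, 0, 2, so a_10 = 2.

2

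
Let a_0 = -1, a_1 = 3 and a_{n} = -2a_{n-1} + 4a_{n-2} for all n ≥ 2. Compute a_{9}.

The ordinary generating function has denominator 1 + 2x - 4x^2.
Iterating the recurrence: a_0,…,a_{9} = -1, 3, -10, 32, -104, 336, -1088, 3520, -11392, 36864.

36864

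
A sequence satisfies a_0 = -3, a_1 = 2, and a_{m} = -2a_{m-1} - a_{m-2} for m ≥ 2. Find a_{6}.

The ordinary generating function has denominator 1 + 2t + t^2.
Iterating the recurrence: a_0,…,a_{6} = -3, 2, -1, 0, 1, -2, 3.

3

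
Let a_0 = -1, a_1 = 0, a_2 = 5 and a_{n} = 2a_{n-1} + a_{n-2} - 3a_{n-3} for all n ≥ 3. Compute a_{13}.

The ordinary generating function has denominator 1 - 2x - x^2 + 3x^3.
Iterating the recurrence: a_0,…,a_{13} = -1, 0, 5, 13, 31, 60, 112, 191, 314, 483, 707, 955, 1168, 1170.

1170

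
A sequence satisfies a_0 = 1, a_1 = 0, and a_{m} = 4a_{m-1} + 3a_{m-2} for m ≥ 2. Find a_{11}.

2655228

The ordinary generating function has denominator 1 - 4x - 3x^2.
Iterating the recurrence: a_0,…,a_{11} = 1, 0, 3, 12, 57, 264, 1227, 5700, 26481, 123024, 571539, 2655228.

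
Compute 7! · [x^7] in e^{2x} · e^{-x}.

1

The EGF product rule gives c_7 = Σ_{k_1+k_2=7} C(7; k_1,k_2) · ∏ g_i(k_i), where e^{2x} gives (2)^k; e^{-x} gives (-1)^k.
g_1(k) for k = 0…7: 1, 2, 4, 8, 16, 32, 64, 128.
g_2(k) for k = 0…7: 1, -1, 1, -1, 1, -1, 1, -1.
c_7 = Σ_k C(7,k)·g_1(k)·g_2(7−k) = 1·1·(-1) + 7·2·1 + 21·4·(-1) + 35·8·1 + 35·16·(-1) + 21·32·1 + 7·64·(-1) + 1·128·1 = −1 + 14 − 84 + 280 − 560 + 672 − 448 + 128 = 1.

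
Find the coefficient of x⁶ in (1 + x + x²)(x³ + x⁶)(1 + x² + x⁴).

2

(1 + x + x²) has coefficients 1,1,1 for degrees 0…2.
(x³ + x⁶) has coefficients 0,0,0,1,0,0,1 for degrees 0…6.
Finally multiplying by (1 + x² + x⁴), the product of all factors after the first has coefficients 0,0,0,1,0,1,1 for degrees 0…6.
[x⁶] = 1·1 + 1·1 + 1·0 = 2.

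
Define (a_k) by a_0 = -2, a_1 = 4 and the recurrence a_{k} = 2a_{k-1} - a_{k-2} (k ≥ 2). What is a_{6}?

34

The ordinary generating function has denominator 1 - 2x + x^2.
Iterating the recurrence: a_0,…,a_{6} = -2, 4, 10, 16, 22, 28, 34.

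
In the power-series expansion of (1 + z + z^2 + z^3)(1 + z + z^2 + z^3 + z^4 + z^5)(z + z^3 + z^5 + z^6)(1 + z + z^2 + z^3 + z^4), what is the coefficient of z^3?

7

(1 + z + z^2 + z^3) has coefficients 1,1,1,1 for degrees 0…3.
(1 + z + z^2 + z^3 + z^4 + z^5) has coefficients 1,1,1,1 for degrees 0…3.
Multiplying by (z + z^3 + z^5 + z^6) gives running coefficients 0,1,1,2 for degrees 0…3.
Finally multiplying by (1 + z + z^2 + z^3 + z^4), the product of all factors after the first has coefficients 0,1,2,4 for degrees 0…3.
[z^3] = 1·4 + 1·2 + 1·1 + 1·0 = 7.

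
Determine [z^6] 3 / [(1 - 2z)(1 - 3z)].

The denominator gives the recurrence a_n = 5a_(n−1) − 6a_(n−2) for n ≥ 2; the numerator fixes a_0 = 3, a_1 = 15.
Iterating: 3, 15, 57, 195, 633, 1995, 6177, so a_6 = 6177.

6177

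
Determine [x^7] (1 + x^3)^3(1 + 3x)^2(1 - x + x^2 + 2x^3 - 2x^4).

(1 + x^3)^3 has coefficients 1,0,0,3,0,0,3,0 for degrees 0…7.
(1 + 3x)^2 has coefficients 1,6,9,0,0,0,0,0 for degrees 0…7.
Finally multiplying by (1 - x + x^2 + 2x^3 - 2x^4), the product of all factors after the first has coefficients 1,5,4,-1,19,6,-18,0 for degrees 0…7.
[x^7] = 1·0 + 3·19 + 3·5 = 72.

72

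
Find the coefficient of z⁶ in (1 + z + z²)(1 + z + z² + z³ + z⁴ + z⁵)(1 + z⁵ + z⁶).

(1 + z + z²) has coefficients 1,1,1 for degrees 0…2.
(1 + z + z² + z³ + z⁴ + z⁵) has coefficients 1,1,1,1,1,1,0 for degrees 0…6.
Finally multiplying by (1 + z⁵ + z⁶), the product of all factors after the first has coefficients 1,1,1,1,1,2,2 for degrees 0…6.
[z⁶] = 1·2 + 1·2 + 1·1 = 5.

5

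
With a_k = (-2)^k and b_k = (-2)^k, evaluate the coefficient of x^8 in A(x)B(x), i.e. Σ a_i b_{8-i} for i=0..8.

2304

The convolution is the t^8 coefficient of A(t)B(t).
Σ = 1·256 − 2·(-128) + 4·64 − 8·(-32) + 16·16 − 32·(-8) + 64·4 − 128·(-2) + 256·1 = 2304.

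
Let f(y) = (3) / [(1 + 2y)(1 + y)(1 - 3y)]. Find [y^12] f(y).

Partial fractions give a closed form: a_n = (12/5)·(-2)^n + (-3/4)·(-1)^n + (27/20)·3^n.
At n = 12: a_12 = 727275.

727275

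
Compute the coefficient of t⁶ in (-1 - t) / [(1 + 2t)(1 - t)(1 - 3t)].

-883

Partial fractions give a closed form: a_n = (-2/15)·(-2)^n + (1/3)·1^n + (-6/5)·3^n.
At n = 6: a_6 = -883.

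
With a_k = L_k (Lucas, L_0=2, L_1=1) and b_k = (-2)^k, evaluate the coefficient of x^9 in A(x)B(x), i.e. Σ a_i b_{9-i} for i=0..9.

This is [x^9] in the product of the two ordinary generating functions.
Σ = 2·(-512) + 1·256 + 3·(-128) + 4·64 + 7·(-32) + 11·16 + 18·(-8) + 29·4 + 47·(-2) + 76·1 = -990.

-990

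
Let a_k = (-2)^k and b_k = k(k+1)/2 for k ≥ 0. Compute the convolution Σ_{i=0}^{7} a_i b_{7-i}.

30

Write out a_i and b_{7-i} for i = 0,…,7 and sum the products.
Σ = 1·28 − 2·21 + 4·15 − 8·10 + 16·6 − 32·3 + 64·1 − 128·0 = 30.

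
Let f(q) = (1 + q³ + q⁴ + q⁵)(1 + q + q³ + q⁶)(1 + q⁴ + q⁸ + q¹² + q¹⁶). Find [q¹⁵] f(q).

(1 + q³ + q⁴ + q⁵) has coefficients 1,0,0,1,1,1 for degrees 0…5.
(1 + q + q³ + q⁶) has coefficients 1,1,0,1,0,0,1,0,0,0,0,0,0,0,0,0 for degrees 0…15.
Finally multiplying by (1 + q⁴ + q⁸ + q¹² + q¹⁶), the product of all factors after the first has coefficients 1,1,0,1,1,1,1,1,1,1,1,1,1,1,1,1 for degrees 0…15.
[q¹⁵] = 1·1 + 1·1 + 1·1 + 1·1 = 4.

4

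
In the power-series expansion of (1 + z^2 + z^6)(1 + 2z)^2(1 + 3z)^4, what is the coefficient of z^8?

430

(1 + z^2 + z^6) has coefficients 1,0,1,0,0,0,1 for degrees 0…6.
(1 + 2z)^2 has coefficients 1,4,4,0,0,0,0,0,0 for degrees 0…8.
Finally multiplying by (1 + 3z)^4, the product of all factors after the first has coefficients 1,16,106,372,729,756,324,0,0 for degrees 0…8.
[z^8] = 1·0 + 1·324 + 1·106 = 430.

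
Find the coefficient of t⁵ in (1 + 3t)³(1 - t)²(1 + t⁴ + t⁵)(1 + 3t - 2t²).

(1 + 3t)³ has coefficients 1,9,27,27 for degrees 0…3.
(1 - t)² has coefficients 1,-2,1,0,0,0 for degrees 0…5.
Multiplying by (1 + t⁴ + t⁵) gives running coefficients 1,-2,1,0,1,-1 for degrees 0…5.
Finally multiplying by (1 + 3t - 2t²), the product of all factors after the first has coefficients 1,1,-7,7,-1,2 for degrees 0…5.
[t⁵] = 1·2 + 9·(-1) + 27·7 + 27·(-7) = -7.

-7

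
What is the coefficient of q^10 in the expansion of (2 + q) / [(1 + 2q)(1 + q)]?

Partial fractions give a closed form: a_n = (3)·(-2)^n + (-1)·(-1)^n.
At n = 10: a_10 = 3071.

3071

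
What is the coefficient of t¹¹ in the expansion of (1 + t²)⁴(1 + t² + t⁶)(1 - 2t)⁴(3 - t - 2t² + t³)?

-150

(1 + t²)⁴ has coefficients 1,0,4,0,6,0,4,0,1 for degrees 0…8.
(1 + t² + t⁶) has coefficients 1,0,1,0,0,0,1,0,0,0,0,0 for degrees 0…11.
Multiplying by (1 - 2t)⁴ gives running coefficients 1,-8,25,-40,40,-32,17,-8,24,-32,16,0 for degrees 0…11.
Finally multiplying by (3 - t - 2t² + t³), the product of all factors after the first has coefficients 3,-25,81,-128,102,-31,-37,63,14,-87,24,72 for degrees 0…11.
[t¹¹] = 1·72 + 4·(-87) + 6·63 + 4·(-31) + 1·(-128) = -150.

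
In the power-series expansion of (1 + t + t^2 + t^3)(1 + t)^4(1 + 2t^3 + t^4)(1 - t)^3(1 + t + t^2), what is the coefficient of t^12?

(1 + t + t^2 + t^3) has coefficients 1,1,1,1 for degrees 0…3.
(1 + t)^4 has coefficients 1,4,6,4,1,0,0,0,0,0,0,0,0 for degrees 0…12.
Multiplying by (1 + 2t^3 + t^4) gives running coefficients 1,4,6,6,10,16,14,6,1,0,0,0,0 for degrees 0…12.
Multiplying by (1 - t)^3 gives running coefficients 1,1,-3,-1,6,-2,-10,2,9,1,-3,-1,0 for degrees 0…12.
Finally multiplying by (1 + t + t^2), the product of all factors after the first has coefficients 1,2,-1,-3,2,3,-6,-10,1,12,7,-3,-4 for degrees 0…12.
[t^12] = 1·(-4) + 1·(-3) + 1·7 + 1·12 = 12.

12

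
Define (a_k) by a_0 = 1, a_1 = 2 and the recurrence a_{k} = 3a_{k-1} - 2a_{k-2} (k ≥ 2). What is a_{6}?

64

The ordinary generating function has denominator 1 - 3t + 2t^2.
Iterating the recurrence: a_0,…,a_{6} = 1, 2, 4, 8, 16, 32, 64.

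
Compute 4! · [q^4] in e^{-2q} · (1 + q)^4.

8

The EGF product rule gives c_4 = Σ_{k_1+k_2=4} C(4; k_1,k_2) · ∏ g_i(k_i), where e^{-2q} gives (-2)^k; (1+q)^4 gives the falling factorial (4)_k.
g_1(k) for k = 0…4: 1, -2, 4, -8, 16.
g_2(k) for k = 0…4: 1, 4, 12, 24, 24.
c_4 = Σ_k C(4,k)·g_1(k)·g_2(4−k) = 1·1·24 + 4·(-2)·24 + 6·4·12 + 4·(-8)·4 + 1·16·1 = 24 − 192 + 288 − 128 + 16 = 8.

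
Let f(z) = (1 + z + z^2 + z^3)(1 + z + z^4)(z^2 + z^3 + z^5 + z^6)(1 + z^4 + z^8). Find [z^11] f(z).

(1 + z + z^2 + z^3) has coefficients 1,1,1,1 for degrees 0…3.
(1 + z + z^4) has coefficients 1,1,0,0,1,0,0,0,0,0,0,0 for degrees 0…11.
Multiplying by (z^2 + z^3 + z^5 + z^6) gives running coefficients 0,0,1,2,1,1,3,2,0,1,1,0 for degrees 0…11.
Finally multiplying by (1 + z^4 + z^8), the product of all factors after the first has coefficients 0,0,1,2,1,1,4,4,1,2,5,4 for degrees 0…11.
[z^11] = 1·4 + 1·5 + 1·2 + 1·1 = 12.

12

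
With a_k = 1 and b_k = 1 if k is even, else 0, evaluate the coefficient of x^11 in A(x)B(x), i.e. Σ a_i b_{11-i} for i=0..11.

The convolution is the x^11 coefficient of A(x)B(x).
Σ = 1·0 + 1·1 + 1·0 + 1·1 + 1·0 + 1·1 + 1·0 + 1·1 + 1·0 + 1·1 + 1·0 + 1·1 = 6.

6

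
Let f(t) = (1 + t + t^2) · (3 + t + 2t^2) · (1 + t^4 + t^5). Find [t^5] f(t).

7

(1 + t + t^2) has coefficients 1,1,1 for degrees 0…2.
(3 + t + 2t^2) has coefficients 3,1,2,0,0,0 for degrees 0…5.
Finally multiplying by (1 + t^4 + t^5), the product of all factors after the first has coefficients 3,1,2,0,3,4 for degrees 0…5.
[t^5] = 1·4 + 1·3 + 1·0 = 7.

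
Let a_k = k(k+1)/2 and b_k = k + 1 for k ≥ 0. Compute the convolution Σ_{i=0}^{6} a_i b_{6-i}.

Write out a_i and b_{6-i} for i = 0,…,6 and sum the products.
Σ = 0·7 + 1·6 + 3·5 + 6·4 + 10·3 + 15·2 + 21·1 = 126.

126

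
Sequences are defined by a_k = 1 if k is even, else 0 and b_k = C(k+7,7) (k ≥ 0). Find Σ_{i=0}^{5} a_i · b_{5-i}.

920

This is [x^5] in the product of the two ordinary generating functions.
Σ = 1·792 + 0·330 + 1·120 + 0·36 + 1·8 + 0·1 = 920.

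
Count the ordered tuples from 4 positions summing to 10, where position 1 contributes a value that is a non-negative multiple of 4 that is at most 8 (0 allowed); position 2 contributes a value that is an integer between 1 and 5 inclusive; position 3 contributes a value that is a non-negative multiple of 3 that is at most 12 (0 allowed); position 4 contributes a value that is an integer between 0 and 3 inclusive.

15

The generating function for the choices is (1 + z⁴ + z⁸)·(z + z² + z³ + z⁴ + z⁵)·(1 + z³ + z⁶ + z⁹ + z¹²)·(1 + z + z² + z³); the count is [z¹⁰].
(1 + z⁴ + z⁸) has coefficients 1,0,0,0,1,0,0,0,1 for degrees 0…8.
(z + z² + z³ + z⁴ + z⁵) has coefficients 0,1,1,1,1,1,0,0,0,0,0 for degrees 0…10.
Multiplying by (1 + z³ + z⁶ + z⁹ + z¹²) gives running coefficients 0,1,1,1,2,2,1,2,2,1,2 for degrees 0…10.
Finally multiplying by (1 + z + z² + z³), the product of all factors after the first has coefficients 0,1,2,3,5,6,6,7,7,6,7 for degrees 0…10.
[z¹⁰] = 1·7 + 1·6 + 1·2 = 15.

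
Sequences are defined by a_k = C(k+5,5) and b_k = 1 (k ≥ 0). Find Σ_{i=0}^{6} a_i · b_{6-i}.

Write out a_i and b_{6-i} for i = 0,…,6 and sum the products.
Σ = 1·1 + 6·1 + 21·1 + 56·1 + 126·1 + 252·1 + 462·1 = 924.

924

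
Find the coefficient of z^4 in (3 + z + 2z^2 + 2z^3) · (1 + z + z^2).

4

(3 + z + 2z^2 + 2z^3) has coefficients 3,1,2,2 for degrees 0…3.
(1 + z + z^2) has coefficients 1,1,1,0,0 for degrees 0…4.
[z^4] = 3·0 + 1·0 + 2·1 + 2·1 = 4.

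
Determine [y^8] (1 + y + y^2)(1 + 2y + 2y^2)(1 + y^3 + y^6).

5

(1 + y + y^2) has coefficients 1,1,1 for degrees 0…2.
(1 + 2y + 2y^2) has coefficients 1,2,2,0,0,0,0,0,0 for degrees 0…8.
Finally multiplying by (1 + y^3 + y^6), the product of all factors after the first has coefficients 1,2,2,1,2,2,1,2,2 for degrees 0…8.
[y^8] = 1·2 + 1·2 + 1·1 = 5.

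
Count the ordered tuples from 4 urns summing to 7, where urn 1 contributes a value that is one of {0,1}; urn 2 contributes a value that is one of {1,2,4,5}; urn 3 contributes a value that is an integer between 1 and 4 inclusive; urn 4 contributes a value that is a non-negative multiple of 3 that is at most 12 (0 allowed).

The generating function for the choices is (1 + z)·(z + z^2 + z^4 + z^5)·(z + z^2 + z^3 + z^4)·(1 + z^3 + z^6 + z^9 + z^12); the count is [z^7].
(1 + z) has coefficients 1,1 for degrees 0…1.
(z + z^2 + z^4 + z^5) has coefficients 0,1,1,0,1,1,0,0 for degrees 0…7.
Multiplying by (z + z^2 + z^3 + z^4) gives running coefficients 0,0,1,2,2,3,3,2 for degrees 0…7.
Finally multiplying by (1 + z^3 + z^6 + z^9 + z^12), the product of all factors after the first has coefficients 0,0,1,2,2,4,5,4 for degrees 0…7.
[z^7] = 1·4 + 1·5 = 9.

9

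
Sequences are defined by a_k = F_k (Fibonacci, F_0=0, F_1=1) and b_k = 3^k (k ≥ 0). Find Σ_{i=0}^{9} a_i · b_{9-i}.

11770

This is [x^9] in the product of the two ordinary generating functions.
Σ = 0·19683 + 1·6561 + 1·2187 + 2·729 + 3·243 + 5·81 + 8·27 + 13·9 + 21·3 + 34·1 = 11770.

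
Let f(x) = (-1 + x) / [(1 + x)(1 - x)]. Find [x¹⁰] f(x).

The denominator gives the recurrence a_n = a_(n−2) for n ≥ 2; the numerator fixes a_0 = -1, a_1 = 1.
Iterating: -1, 1, -1, 1, -1, 1, -1, 1, -1, 1, -1, so a_10 = -1.

-1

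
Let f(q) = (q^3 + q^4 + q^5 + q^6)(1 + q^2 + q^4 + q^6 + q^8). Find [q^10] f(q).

(q^3 + q^4 + q^5 + q^6) has coefficients 0,0,0,1,1,1,1 for degrees 0…6.
(1 + q^2 + q^4 + q^6 + q^8) has coefficients 1,0,1,0,1,0,1,0,1,0,0 for degrees 0…10.
[q^10] = 1·0 + 1·1 + 1·0 + 1·1 = 2.

2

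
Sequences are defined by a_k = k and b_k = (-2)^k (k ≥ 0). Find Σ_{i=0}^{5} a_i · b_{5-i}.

9

Write out a_i and b_{5-i} for i = 0,…,5 and sum the products.
Σ = 0·(-32) + 1·16 + 2·(-8) + 3·4 + 4·(-2) + 5·1 = 9.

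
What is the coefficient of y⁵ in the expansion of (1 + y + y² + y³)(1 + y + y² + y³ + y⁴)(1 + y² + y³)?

10

(1 + y + y² + y³) has coefficients 1,1,1,1 for degrees 0…3.
(1 + y + y² + y³ + y⁴) has coefficients 1,1,1,1,1,0 for degrees 0…5.
Finally multiplying by (1 + y² + y³), the product of all factors after the first has coefficients 1,1,2,3,3,2 for degrees 0…5.
[y⁵] = 1·2 + 1·3 + 1·3 + 1·2 = 10.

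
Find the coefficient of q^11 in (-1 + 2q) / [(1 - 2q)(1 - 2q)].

-2048

The denominator gives the recurrence a_n = 4a_(n−1) − 4a_(n−2) for n ≥ 2; the numerator fixes a_0 = -1, a_1 = -2.
Iterating: -1, -2, -4, -8, -16, -32, -64, -128, -256, -512, -1024, -2048, so a_11 = -2048.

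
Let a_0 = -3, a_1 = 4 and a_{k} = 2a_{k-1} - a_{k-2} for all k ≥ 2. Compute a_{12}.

81

The ordinary generating function has denominator 1 - 2y + y^2.
Iterating the recurrence: a_0,…,a_{12} = -3, 4, 11, 18, 25, 32, 39, 46, 53, 60, 67, 74, 81.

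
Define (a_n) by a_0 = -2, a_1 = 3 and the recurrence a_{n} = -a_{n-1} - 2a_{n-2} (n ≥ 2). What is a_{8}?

37

The ordinary generating function has denominator 1 + t + 2t^2.
Iterating the recurrence: a_0,…,a_{8} = -2, 3, 1, -7, 5, 9, -19, 1, 37.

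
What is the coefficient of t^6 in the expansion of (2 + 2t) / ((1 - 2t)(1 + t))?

128

The denominator gives the recurrence a_n = a_(n−1) + 2a_(n−2) for n ≥ 3; the numerator fixes a_0 = 2, a_1 = 4, a_2 = 8.
Iterating: 2, 4, 8, 16, 32, 64, 128, so a_6 = 128.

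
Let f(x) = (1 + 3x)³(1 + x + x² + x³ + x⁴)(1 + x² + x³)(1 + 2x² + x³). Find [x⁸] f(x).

(1 + 3x)³ has coefficients 1,9,27,27 for degrees 0…3.
(1 + x + x² + x³ + x⁴) has coefficients 1,1,1,1,1,0,0,0,0 for degrees 0…8.
Multiplying by (1 + x² + x³) gives running coefficients 1,1,2,3,3,2,2,1,0 for degrees 0…8.
Finally multiplying by (1 + 2x² + x³), the product of all factors after the first has coefficients 1,1,4,6,8,10,11,8,6 for degrees 0…8.
[x⁸] = 1·6 + 9·8 + 27·11 + 27·10 = 645.

645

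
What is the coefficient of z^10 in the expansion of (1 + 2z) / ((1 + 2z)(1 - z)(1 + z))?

Partial fractions give a closed form: a_n = (1/2)·1^n + (1/2)·(-1)^n.
At n = 10: a_10 = 1.

1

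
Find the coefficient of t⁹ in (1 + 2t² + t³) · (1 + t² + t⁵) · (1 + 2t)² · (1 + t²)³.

(1 + 2t² + t³) has coefficients 1,0,2,1 for degrees 0…3.
(1 + t² + t⁵) has coefficients 1,0,1,0,0,1,0,0,0,0 for degrees 0…9.
Multiplying by (1 + 2t)² gives running coefficients 1,4,5,4,4,1,4,4,0,0 for degrees 0…9.
Finally multiplying by (1 + t²)³, the product of all factors after the first has coefficients 1,4,8,16,22,25,32,23,29,19 for degrees 0…9.
[t⁹] = 1·19 + 2·23 + 1·32 = 97.

97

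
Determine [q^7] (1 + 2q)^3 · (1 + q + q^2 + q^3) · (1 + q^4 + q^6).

(1 + 2q)^3 has coefficients 1,6,12,8 for degrees 0…3.
(1 + q + q^2 + q^3) has coefficients 1,1,1,1,0,0,0,0 for degrees 0…7.
Finally multiplying by (1 + q^4 + q^6), the product of all factors after the first has coefficients 1,1,1,1,1,1,2,2 for degrees 0…7.
[q^7] = 1·2 + 6·2 + 12·1 + 8·1 = 34.

34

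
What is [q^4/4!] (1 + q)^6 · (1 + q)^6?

The EGF product rule gives c_4 = Σ_{k_1+k_2=4} C(4; k_1,k_2) · ∏ g_i(k_i), where (1+q)^6 gives the falling factorial (6)_k; (1+q)^6 gives the falling factorial (6)_k.
g_1(k) for k = 0…4: 1, 6, 30, 120, 360.
g_2(k) for k = 0…4: 1, 6, 30, 120, 360.
c_4 = Σ_k C(4,k)·g_1(k)·g_2(4−k) = 1·1·360 + 4·6·120 + 6·30·30 + 4·120·6 + 1·360·1 = 360 + 2880 + 5400 + 2880 + 360 = 11880.

11880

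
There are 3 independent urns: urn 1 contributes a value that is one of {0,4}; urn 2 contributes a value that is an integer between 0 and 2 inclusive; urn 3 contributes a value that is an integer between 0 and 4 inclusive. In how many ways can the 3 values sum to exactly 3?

The generating function for the choices is (1 + z^4)·(1 + z + z^2)·(1 + z + z^2 + z^3 + z^4); the count is [z^3].
(1 + z^4) has coefficients 1,0,0,0 for degrees 0…3.
(1 + z + z^2) has coefficients 1,1,1,0 for degrees 0…3.
Finally multiplying by (1 + z + z^2 + z^3 + z^4), the product of all factors after the first has coefficients 1,2,3,3 for degrees 0…3.
[z^3] = 1·3 = 3.

3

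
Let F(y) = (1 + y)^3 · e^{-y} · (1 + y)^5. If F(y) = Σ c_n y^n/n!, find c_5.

1159

The EGF product rule gives c_5 = Σ_{k_1+k_2+k_3=5} C(5; k_1,k_2,k_3) · ∏ g_i(k_i), where (1+y)^3 gives the falling factorial (3)_k; e^{-y} gives (-1)^k; (1+y)^5 gives the falling factorial (5)_k.
g_1(k) for k = 0…5: 1, 3, 6, 6, 0, 0.
g_2(k) for k = 0…5: 1, -1, 1, -1, 1, -1.
g_3(k) for k = 0…5: 1, 5, 20, 60, 120, 120.
First combine the last two factors: h(k) = Σ_j C(k,j)·g_2(j)·g_3(k−j) for k = 0…5: 1, 4, 11, 14, -19, -56.
c_5 = Σ_k C(5,k)·g_1(k)·h(5−k) = 1·1·(-56) + 5·3·(-19) + 10·6·14 + 10·6·11 = −56 − 285 + 840 + 660 = 1159.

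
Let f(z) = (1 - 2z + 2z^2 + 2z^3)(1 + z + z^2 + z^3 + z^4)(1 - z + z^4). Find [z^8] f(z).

1

(1 - 2z + 2z^2 + 2z^3) has coefficients 1,-2,2,2 for degrees 0…3.
(1 + z + z^2 + z^3 + z^4) has coefficients 1,1,1,1,1,0,0,0,0 for degrees 0…8.
Finally multiplying by (1 - z + z^4), the product of all factors after the first has coefficients 1,0,0,0,1,0,1,1,1 for degrees 0…8.
[z^8] = 1·1 − 2·1 + 2·1 + 2·0 = 1.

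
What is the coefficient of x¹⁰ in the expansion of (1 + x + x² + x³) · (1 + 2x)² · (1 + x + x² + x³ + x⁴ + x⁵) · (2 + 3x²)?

(1 + x + x² + x³) has coefficients 1,1,1,1 for degrees 0…3.
(1 + 2x)² has coefficients 1,4,4,0,0,0,0,0,0,0,0 for degrees 0…10.
Multiplying by (1 + x + x² + x³ + x⁴ + x⁵) gives running coefficients 1,5,9,9,9,9,8,4,0,0,0 for degrees 0…10.
Finally multiplying by (2 + 3x²), the product of all factors after the first has coefficients 2,10,21,33,45,45,43,35,24,12,0 for degrees 0…10.
[x¹⁰] = 1·0 + 1·12 + 1·24 + 1·35 = 71.

71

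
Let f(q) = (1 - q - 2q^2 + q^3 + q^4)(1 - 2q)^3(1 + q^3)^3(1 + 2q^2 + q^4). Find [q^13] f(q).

(1 - q - 2q^2 + q^3 + q^4) has coefficients 1,-1,-2,1,1 for degrees 0…4.
(1 - 2q)^3 has coefficients 1,-6,12,-8,0,0,0,0,0,0,0,0,0,0 for degrees 0…13.
Multiplying by (1 + q^3)^3 gives running coefficients 1,-6,12,-5,-18,36,-21,-18,36,-23,-6,12,-8,0 for degrees 0…13.
Finally multiplying by (1 + 2q^2 + q^4), the product of all factors after the first has coefficients 1,-6,14,-17,7,20,-45,49,-24,-23,45,-52,16,1 for degrees 0…13.
[q^13] = 1·1 − 1·16 − 2·(-52) + 1·45 + 1·(-23) = 111.

111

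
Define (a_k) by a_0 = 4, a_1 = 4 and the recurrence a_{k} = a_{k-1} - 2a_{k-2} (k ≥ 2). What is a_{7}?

-12

The ordinary generating function has denominator 1 - q + 2q^2.
Iterating the recurrence: a_0,…,a_{7} = 4, 4, -4, -12, -4, 20, 28, -12.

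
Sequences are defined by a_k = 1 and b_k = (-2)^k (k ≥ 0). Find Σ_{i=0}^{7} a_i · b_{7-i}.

-85

This is [x^7] in the product of the two ordinary generating functions.
Σ = 1·(-128) + 1·64 + 1·(-32) + 1·16 + 1·(-8) + 1·4 + 1·(-2) + 1·1 = -85.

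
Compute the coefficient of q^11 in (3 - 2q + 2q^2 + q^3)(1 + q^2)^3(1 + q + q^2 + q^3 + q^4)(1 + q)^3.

(3 - 2q + 2q^2 + q^3) has coefficients 3,-2,2,1 for degrees 0…3.
(1 + q^2)^3 has coefficients 1,0,3,0,3,0,1,0,0,0,0,0 for degrees 0…11.
Multiplying by (1 + q + q^2 + q^3 + q^4) gives running coefficients 1,1,4,4,7,6,7,4,4,1,1,0 for degrees 0…11.
Finally multiplying by (1 + q)^3, the product of all factors after the first has coefficients 1,4,10,20,32,43,50,50,43,32,20,10 for degrees 0…11.
[q^11] = 3·10 − 2·20 + 2·32 + 1·43 = 97.

97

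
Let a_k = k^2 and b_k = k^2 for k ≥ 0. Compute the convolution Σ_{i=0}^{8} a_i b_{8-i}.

1092

Write out a_i and b_{8-i} for i = 0,…,8 and sum the products.
Σ = 0·64 + 1·49 + 4·36 + 9·25 + 16·16 + 25·9 + 36·4 + 49·1 + 64·0 = 1092.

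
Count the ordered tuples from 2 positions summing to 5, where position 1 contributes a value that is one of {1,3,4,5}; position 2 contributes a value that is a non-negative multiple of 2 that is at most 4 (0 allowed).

3

The generating function for the choices is (z + z³ + z⁴ + z⁵)·(1 + z² + z⁴); the count is [z⁵].
(z + z³ + z⁴ + z⁵) has coefficients 0,1,0,1,1,1 for degrees 0…5.
(1 + z² + z⁴) has coefficients 1,0,1,0,1,0 for degrees 0…5.
[z⁵] = 1·1 + 1·1 + 1·0 + 1·1 = 3.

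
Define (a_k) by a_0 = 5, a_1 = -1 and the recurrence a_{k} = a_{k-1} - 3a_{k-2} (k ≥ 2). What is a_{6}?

-31

The ordinary generating function has denominator 1 - q + 3q^2.
Iterating the recurrence: a_0,…,a_{6} = 5, -1, -16, -13, 35, 74, -31.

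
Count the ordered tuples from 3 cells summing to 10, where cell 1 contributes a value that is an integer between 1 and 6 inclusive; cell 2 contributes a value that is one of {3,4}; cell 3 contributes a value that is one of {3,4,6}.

The generating function for the choices is (y + y^2 + y^3 + y^4 + y^5 + y^6)·(y^3 + y^4)·(y^3 + y^4 + y^6); the count is [y^10].
(y + y^2 + y^3 + y^4 + y^5 + y^6) has coefficients 0,1,1,1,1,1,1 for degrees 0…6.
(y^3 + y^4) has coefficients 0,0,0,1,1,0,0,0,0,0,0 for degrees 0…10.
Finally multiplying by (y^3 + y^4 + y^6), the product of all factors after the first has coefficients 0,0,0,0,0,0,1,2,1,1,1 for degrees 0…10.
[y^10] = 1·1 + 1·1 + 1·2 + 1·1 + 1·0 + 1·0 = 5.

5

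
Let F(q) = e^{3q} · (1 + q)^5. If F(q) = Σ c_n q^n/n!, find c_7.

435942

The EGF product rule gives c_7 = Σ_{k_1+k_2=7} C(7; k_1,k_2) · ∏ g_i(k_i), where e^{3q} gives (3)^k; (1+q)^5 gives the falling factorial (5)_k.
g_1(k) for k = 0…7: 1, 3, 9, 27, 81, 243, 729, 2187.
g_2(k) for k = 0…7: 1, 5, 20, 60, 120, 120, 0, 0.
c_7 = Σ_k C(7,k)·g_1(k)·g_2(7−k) = 21·9·120 + 35·27·120 + 35·81·60 + 21·243·20 + 7·729·5 + 1·2187·1 = 22680 + 113400 + 170100 + 102060 + 25515 + 2187 = 435942.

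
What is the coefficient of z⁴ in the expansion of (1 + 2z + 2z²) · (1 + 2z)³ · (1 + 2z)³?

(1 + 2z + 2z²) has coefficients 1,2,2 for degrees 0…2.
(1 + 2z)³ has coefficients 1,6,12,8,0 for degrees 0…4.
Finally multiplying by (1 + 2z)³, the product of all factors after the first has coefficients 1,12,60,160,240 for degrees 0…4.
[z⁴] = 1·240 + 2·160 + 2·60 = 680.

680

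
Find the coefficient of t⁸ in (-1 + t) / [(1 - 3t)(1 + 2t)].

-2778

The denominator gives the recurrence a_n = a_(n−1) + 6a_(n−2) for n ≥ 3; the numerator fixes a_0 = -1, a_1 = 0, a_2 = -6.
Iterating: -1, 0, -6, -6, -42, -78, -330, -798, -2778, so a_8 = -2778.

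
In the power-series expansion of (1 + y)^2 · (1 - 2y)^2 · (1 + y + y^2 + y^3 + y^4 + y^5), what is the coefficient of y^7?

(1 + y)^2 has coefficients 1,2,1 for degrees 0…2.
(1 - 2y)^2 has coefficients 1,-4,4,0,0,0,0,0 for degrees 0…7.
Finally multiplying by (1 + y + y^2 + y^3 + y^4 + y^5), the product of all factors after the first has coefficients 1,-3,1,1,1,1,0,4 for degrees 0…7.
[y^7] = 1·4 + 2·0 + 1·1 = 5.

5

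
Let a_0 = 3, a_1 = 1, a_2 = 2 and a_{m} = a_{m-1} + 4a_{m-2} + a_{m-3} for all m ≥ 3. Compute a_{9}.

The ordinary generating function has denominator 1 - q - 4q^2 - q^3.
Iterating the recurrence: a_0,…,a_{9} = 3, 1, 2, 9, 18, 56, 137, 379, 983, 2636.

2636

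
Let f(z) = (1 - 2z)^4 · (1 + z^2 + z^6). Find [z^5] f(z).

(1 - 2z)^4 has coefficients 1,-8,24,-32,16 for degrees 0…4.
(1 + z^2 + z^6) has coefficients 1,0,1,0,0,0 for degrees 0…5.
[z^5] = 1·0 − 8·0 + 24·0 − 32·1 + 16·0 = -32.

-32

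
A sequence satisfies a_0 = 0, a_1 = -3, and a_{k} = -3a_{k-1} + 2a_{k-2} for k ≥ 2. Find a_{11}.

The ordinary generating function has denominator 1 + 3z - 2z^2.
Iterating the recurrence: a_0,…,a_{11} = 0, -3, 9, -33, 117, -417, 1485, -5289, 18837, -67089, 238941, -851001.

-851001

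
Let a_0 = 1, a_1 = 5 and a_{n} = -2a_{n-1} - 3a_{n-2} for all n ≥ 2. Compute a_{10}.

The ordinary generating function has denominator 1 + 2y + 3y^2.
Iterating the recurrence: a_0,…,a_{10} = 1, 5, -13, 11, 17, -67, 83, 35, -319, 533, -109.

-109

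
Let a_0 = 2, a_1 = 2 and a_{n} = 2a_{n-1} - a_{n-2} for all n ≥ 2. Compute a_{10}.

2

The ordinary generating function has denominator 1 - 2q + q^2.
Iterating the recurrence: a_0,…,a_{10} = 2, 2, 2, 2, 2, 2, 2, 2, 2, 2, 2.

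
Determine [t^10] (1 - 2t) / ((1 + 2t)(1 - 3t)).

Partial fractions give a closed form: a_n = (4/5)·(-2)^n + (1/5)·3^n.
At n = 10: a_10 = 12629.

12629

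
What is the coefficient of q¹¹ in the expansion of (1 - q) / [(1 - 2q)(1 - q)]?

The denominator gives the recurrence a_n = 3a_(n−1) − 2a_(n−2) for n ≥ 2; the numerator fixes a_0 = 1, a_1 = 2.
Iterating: 1, 2, 4, 8, 16, 32, 64, 128, 256, 512, 1024, 2048, so a_11 = 2048.

2048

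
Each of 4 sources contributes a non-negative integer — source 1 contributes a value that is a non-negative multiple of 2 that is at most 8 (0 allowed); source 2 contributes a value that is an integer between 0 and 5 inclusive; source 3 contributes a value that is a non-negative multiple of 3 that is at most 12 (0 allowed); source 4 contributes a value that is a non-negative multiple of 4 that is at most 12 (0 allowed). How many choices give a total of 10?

The generating function for the choices is (1 + z^2 + z^4 + z^6 + z^8)·(1 + z + z^2 + z^3 + z^4 + z^5)·(1 + z^3 + z^6 + z^9 + z^12)·(1 + z^4 + z^8 + z^12); the count is [z^10].
(1 + z^2 + z^4 + z^6 + z^8) has coefficients 1,0,1,0,1,0,1,0,1 for degrees 0…8.
(1 + z + z^2 + z^3 + z^4 + z^5) has coefficients 1,1,1,1,1,1,0,0,0,0,0 for degrees 0…10.
Multiplying by (1 + z^3 + z^6 + z^9 + z^12) gives running coefficients 1,1,1,2,2,2,2,2,2,2,2 for degrees 0…10.
Finally multiplying by (1 + z^4 + z^8 + z^12), the product of all factors after the first has coefficients 1,1,1,2,3,3,3,4,5,5,5 for degrees 0…10.
[z^10] = 1·5 + 1·5 + 1·3 + 1·3 + 1·1 = 17.

17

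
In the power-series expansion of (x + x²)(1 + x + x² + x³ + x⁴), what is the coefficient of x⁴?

2

(x + x²) has coefficients 0,1,1 for degrees 0…2.
(1 + x + x² + x³ + x⁴) has coefficients 1,1,1,1,1 for degrees 0…4.
[x⁴] = 1·1 + 1·1 = 2.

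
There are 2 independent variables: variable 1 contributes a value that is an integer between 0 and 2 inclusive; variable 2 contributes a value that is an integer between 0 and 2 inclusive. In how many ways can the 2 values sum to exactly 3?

The generating function for the choices is (1 + y + y²)·(1 + y + y²); the count is [y³].
(1 + y + y²) has coefficients 1,1,1 for degrees 0…2.
(1 + y + y²) has coefficients 1,1,1,0 for degrees 0…3.
[y³] = 1·0 + 1·1 + 1·1 = 2.

2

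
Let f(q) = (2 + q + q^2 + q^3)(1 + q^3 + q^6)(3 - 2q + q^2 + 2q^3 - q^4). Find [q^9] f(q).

7

(2 + q + q^2 + q^3) has coefficients 2,1,1,1 for degrees 0…3.
(1 + q^3 + q^6) has coefficients 1,0,0,1,0,0,1,0,0,0 for degrees 0…9.
Finally multiplying by (3 - 2q + q^2 + 2q^3 - q^4), the product of all factors after the first has coefficients 3,-2,1,5,-3,1,5,-3,1,2 for degrees 0…9.
[q^9] = 2·2 + 1·1 + 1·(-3) + 1·5 = 7.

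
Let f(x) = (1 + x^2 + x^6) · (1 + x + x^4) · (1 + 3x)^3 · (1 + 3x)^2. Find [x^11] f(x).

(1 + x^2 + x^6) has coefficients 1,0,1,0,0,0,1 for degrees 0…6.
(1 + x + x^4) has coefficients 1,1,0,0,1,0,0,0,0,0,0,0 for degrees 0…11.
Multiplying by (1 + 3x)^3 gives running coefficients 1,10,36,54,28,9,27,27,0,0,0,0 for degrees 0…11.
Finally multiplying by (1 + 3x)^2, the product of all factors after the first has coefficients 1,16,105,360,676,663,333,270,405,243,0,0 for degrees 0…11.
[x^11] = 1·0 + 1·243 + 1·663 = 906.

906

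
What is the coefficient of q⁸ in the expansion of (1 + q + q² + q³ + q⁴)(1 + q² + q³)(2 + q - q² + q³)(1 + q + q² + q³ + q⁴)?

(1 + q + q² + q³ + q⁴) has coefficients 1,1,1,1,1 for degrees 0…4.
(1 + q² + q³) has coefficients 1,0,1,1,0,0,0,0,0 for degrees 0…8.
Multiplying by (2 + q - q² + q³) gives running coefficients 2,1,1,4,0,0,1,0,0 for degrees 0…8.
Finally multiplying by (1 + q + q² + q³ + q⁴), the product of all factors after the first has coefficients 2,3,4,8,8,6,6,5,1 for degrees 0…8.
[q⁸] = 1·1 + 1·5 + 1·6 + 1·6 + 1·8 = 26.

26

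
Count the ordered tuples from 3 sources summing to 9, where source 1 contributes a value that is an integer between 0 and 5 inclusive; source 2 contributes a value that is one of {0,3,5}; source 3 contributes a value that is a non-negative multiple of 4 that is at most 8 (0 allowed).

5

The generating function for the choices is (1 + x + x² + x³ + x⁴ + x⁵)·(1 + x³ + x⁵)·(1 + x⁴ + x⁸); the count is [x⁹].
(1 + x + x² + x³ + x⁴ + x⁵) has coefficients 1,1,1,1,1,1 for degrees 0…5.
(1 + x³ + x⁵) has coefficients 1,0,0,1,0,1,0,0,0,0 for degrees 0…9.
Finally multiplying by (1 + x⁴ + x⁸), the product of all factors after the first has coefficients 1,0,0,1,1,1,0,1,1,1 for degrees 0…9.
[x⁹] = 1·1 + 1·1 + 1·1 + 1·0 + 1·1 + 1·1 = 5.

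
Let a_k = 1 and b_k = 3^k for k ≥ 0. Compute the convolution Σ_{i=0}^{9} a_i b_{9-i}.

The convolution is the t^9 coefficient of A(t)B(t).
Σ = 1·19683 + 1·6561 + 1·2187 + 1·729 + 1·243 + 1·81 + 1·27 + 1·9 + 1·3 + 1·1 = 29524.

29524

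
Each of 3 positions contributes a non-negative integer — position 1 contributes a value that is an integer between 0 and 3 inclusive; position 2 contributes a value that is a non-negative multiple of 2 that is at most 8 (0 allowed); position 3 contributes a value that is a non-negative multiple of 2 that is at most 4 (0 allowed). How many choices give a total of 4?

5

The generating function for the choices is (1 + x + x² + x³)·(1 + x² + x⁴ + x⁶ + x⁸)·(1 + x² + x⁴); the count is [x⁴].
(1 + x + x² + x³) has coefficients 1,1,1,1 for degrees 0…3.
(1 + x² + x⁴ + x⁶ + x⁸) has coefficients 1,0,1,0,1 for degrees 0…4.
Finally multiplying by (1 + x² + x⁴), the product of all factors after the first has coefficients 1,0,2,0,3 for degrees 0…4.
[x⁴] = 1·3 + 1·0 + 1·2 + 1·0 = 5.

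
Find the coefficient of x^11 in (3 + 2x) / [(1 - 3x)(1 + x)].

487154

Partial fractions give a closed form: a_n = (11/4)·3^n + (1/4)·(-1)^n.
At n = 11: a_11 = 487154.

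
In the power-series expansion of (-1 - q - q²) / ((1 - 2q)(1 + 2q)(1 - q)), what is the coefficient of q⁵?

-47

The denominator gives the recurrence a_n = a_(n−1) + 4a_(n−2) − 4a_(n−3) for n ≥ 3; the numerator fixes a_0 = -1, a_1 = -2, a_2 = -7.
Iterating: -1, -2, -7, -11, -31, -47, so a_5 = -47.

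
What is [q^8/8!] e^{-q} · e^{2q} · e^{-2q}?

1

The EGF product rule gives c_8 = Σ_{k_1+k_2+k_3=8} C(8; k_1,k_2,k_3) · ∏ g_i(k_i), where e^{-q} gives (-1)^k; e^{2q} gives (2)^k; e^{-2q} gives (-2)^k.
g_1(k) for k = 0…8: 1, -1, 1, -1, 1, -1, 1, -1, 1.
g_2(k) for k = 0…8: 1, 2, 4, 8, 16, 32, 64, 128, 256.
g_3(k) for k = 0…8: 1, -2, 4, -8, 16, -32, 64, -128, 256.
First combine the last two factors: h(k) = Σ_j C(k,j)·g_2(j)·g_3(k−j) for k = 0…8: 1, 0, 0, 0, 0, 0, 0, 0, 0.
c_8 = Σ_k C(8,k)·g_1(k)·h(8−k) = 1·1·1 = 1.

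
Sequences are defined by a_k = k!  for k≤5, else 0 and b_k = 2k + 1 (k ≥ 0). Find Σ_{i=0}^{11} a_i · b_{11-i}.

The convolution is the t^11 coefficient of A(t)B(t).
Σ = 1·23 + 1·21 + 2·19 + 6·17 + 24·15 + 120·13 + 0·11 + 0·9 + 0·7 + 0·5 + 0·3 + 0·1 = 2104.

2104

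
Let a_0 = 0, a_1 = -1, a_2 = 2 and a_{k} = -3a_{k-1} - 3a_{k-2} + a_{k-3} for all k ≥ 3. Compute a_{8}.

The ordinary generating function has denominator 1 + 3y + 3y^2 - y^3.
Iterating the recurrence: a_0,…,a_{8} = 0, -1, 2, -3, 2, 5, -24, 59, -100.

-100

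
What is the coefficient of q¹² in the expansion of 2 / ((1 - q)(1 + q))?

2

The denominator gives the recurrence a_n = a_(n−2) for n ≥ 2; the numerator fixes a_0 = 2, a_1 = 0.
Iterating: 2, 0, 2, 0, 2, 0, 2, 0, 2, 0, 2, 0, 2, so a_12 = 2.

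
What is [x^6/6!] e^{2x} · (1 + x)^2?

928

The EGF product rule gives c_6 = Σ_{k_1+k_2=6} C(6; k_1,k_2) · ∏ g_i(k_i), where e^{2x} gives (2)^k; (1+x)^2 gives the falling factorial (2)_k.
g_1(k) for k = 0…6: 1, 2, 4, 8, 16, 32, 64.
g_2(k) for k = 0…6: 1, 2, 2, 0, 0, 0, 0.
c_6 = Σ_k C(6,k)·g_1(k)·g_2(6−k) = 15·16·2 + 6·32·2 + 1·64·1 = 480 + 384 + 64 = 928.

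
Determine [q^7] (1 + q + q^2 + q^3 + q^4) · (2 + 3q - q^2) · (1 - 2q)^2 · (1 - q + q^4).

13

(1 + q + q^2 + q^3 + q^4) has coefficients 1,1,1,1,1 for degrees 0…4.
(2 + 3q - q^2) has coefficients 2,3,-1,0,0,0,0,0 for degrees 0…7.
Multiplying by (1 - 2q)^2 gives running coefficients 2,-5,-5,16,-4,0,0,0 for degrees 0…7.
Finally multiplying by (1 - q + q^4), the product of all factors after the first has coefficients 2,-7,0,21,-18,-1,-5,16 for degrees 0…7.
[q^7] = 1·16 + 1·(-5) + 1·(-1) + 1·(-18) + 1·21 = 13.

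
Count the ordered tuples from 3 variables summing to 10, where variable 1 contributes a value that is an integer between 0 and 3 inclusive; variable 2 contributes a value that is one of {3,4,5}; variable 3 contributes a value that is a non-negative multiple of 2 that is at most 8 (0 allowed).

The generating function for the choices is (1 + q + q² + q³)·(q³ + q⁴ + q⁵)·(1 + q² + q⁴ + q⁶ + q⁸); the count is [q¹⁰].
(1 + q + q² + q³) has coefficients 1,1,1,1 for degrees 0…3.
(q³ + q⁴ + q⁵) has coefficients 0,0,0,1,1,1,0,0,0,0,0 for degrees 0…10.
Finally multiplying by (1 + q² + q⁴ + q⁶ + q⁸), the product of all factors after the first has coefficients 0,0,0,1,1,2,1,2,1,2,1 for degrees 0…10.
[q¹⁰] = 1·1 + 1·2 + 1·1 + 1·2 = 6.

6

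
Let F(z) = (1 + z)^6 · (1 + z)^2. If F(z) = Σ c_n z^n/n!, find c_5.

6720

The EGF product rule gives c_5 = Σ_{k_1+k_2=5} C(5; k_1,k_2) · ∏ g_i(k_i), where (1+z)^6 gives the falling factorial (6)_k; (1+z)^2 gives the falling factorial (2)_k.
g_1(k) for k = 0…5: 1, 6, 30, 120, 360, 720.
g_2(k) for k = 0…5: 1, 2, 2, 0, 0, 0.
c_5 = Σ_k C(5,k)·g_1(k)·g_2(5−k) = 10·120·2 + 5·360·2 + 1·720·1 = 2400 + 3600 + 720 = 6720.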